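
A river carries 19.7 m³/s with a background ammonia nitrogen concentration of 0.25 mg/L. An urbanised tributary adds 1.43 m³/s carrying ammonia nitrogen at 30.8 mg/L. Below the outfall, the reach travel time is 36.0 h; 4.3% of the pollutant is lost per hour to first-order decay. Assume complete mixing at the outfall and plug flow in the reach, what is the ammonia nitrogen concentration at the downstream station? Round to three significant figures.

0.476 mg/L

Mass balance: C = (19.70·0.2500 + 1.430·30.80) / 21.13 = 48.97/21.13 = 2.318 mg/L.
4.3%/h lost → k = −ln(1 − 0.043) = 0.04395 h⁻¹.
Applying C = C₀e^(−kt): 2.318 × 0.2055 = 0.4763 mg/L.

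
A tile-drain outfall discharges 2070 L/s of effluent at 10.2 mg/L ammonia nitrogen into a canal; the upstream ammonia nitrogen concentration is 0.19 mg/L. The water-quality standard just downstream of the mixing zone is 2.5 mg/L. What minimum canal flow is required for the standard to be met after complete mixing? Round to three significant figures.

Set C_mix = 2.5: (Q·0.1900 + 2070·10.20) / (Q + 2070) = 2.5
→ Q = 2070·(10.20 − 2.5)/(2.5 − 0.1900) = 6900 L/s.

6900 L/s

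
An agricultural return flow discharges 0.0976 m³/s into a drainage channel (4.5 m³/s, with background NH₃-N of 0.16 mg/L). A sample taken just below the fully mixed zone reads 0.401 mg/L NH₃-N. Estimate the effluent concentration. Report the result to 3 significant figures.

Mass balance: 4.500·0.1600 + 0.09760·Cₑ = 4.598·0.4010
→ Cₑ = (4.598·0.4010 − 4.500·0.1600) / 0.09760 = 11.51 mg/L.

11.5 mg/L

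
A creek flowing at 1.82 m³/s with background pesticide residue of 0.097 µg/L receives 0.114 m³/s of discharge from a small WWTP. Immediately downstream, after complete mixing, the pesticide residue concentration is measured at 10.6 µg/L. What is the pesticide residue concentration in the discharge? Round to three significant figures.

Mass balance: 1.820·0.09700 + 0.1140·Cₑ = 1.934·10.60
→ Cₑ = (1.934·10.60 − 1.820·0.09700) / 0.1140 = 178.3 µg/L.

178 µg/L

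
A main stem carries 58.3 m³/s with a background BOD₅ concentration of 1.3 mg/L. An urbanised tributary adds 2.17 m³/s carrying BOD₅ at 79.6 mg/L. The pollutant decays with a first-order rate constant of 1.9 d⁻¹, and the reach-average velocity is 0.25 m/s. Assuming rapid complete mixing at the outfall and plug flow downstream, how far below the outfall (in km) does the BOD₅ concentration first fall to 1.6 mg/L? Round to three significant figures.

10.7 km

Mass balance: C = (58.30·1.300 + 2.170·79.60) / 60.47 = 248.5/60.47 = 4.110 mg/L.
Set 4.110·exp(−k·t) = 1.6 → t = ln(4.110/1.6)/k = 42900 s = 11.92 h.
Distance = v·t = 0.25·42900 = 10720 m = 10.72 km.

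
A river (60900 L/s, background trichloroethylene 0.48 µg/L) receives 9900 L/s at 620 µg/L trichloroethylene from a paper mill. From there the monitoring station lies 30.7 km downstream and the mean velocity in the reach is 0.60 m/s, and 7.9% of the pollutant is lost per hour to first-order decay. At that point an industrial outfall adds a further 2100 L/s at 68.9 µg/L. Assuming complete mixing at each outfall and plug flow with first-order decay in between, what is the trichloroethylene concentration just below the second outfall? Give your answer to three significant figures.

Flow-weighted average: C = (60900·0.4800 + 9900·620.0) / 70800 = 6167000/70800 = 87.11 µg/L; combined flow 70800 L/s.
Travel time t = 30.7·1000 / 0.60 = 51170 s = 14.21 h.
7.9%/h lost → k = −ln(1 − 0.079) = 0.08230 h⁻¹.
First-order decay: C = 87.11·exp(−k·t) = 87.11·0.3105 = 27.04 µg/L.
At the second outfall, C = (70800·27.04 + 2100·68.90) / (70800 + 2100) = 28.25 µg/L.

28.3 µg/L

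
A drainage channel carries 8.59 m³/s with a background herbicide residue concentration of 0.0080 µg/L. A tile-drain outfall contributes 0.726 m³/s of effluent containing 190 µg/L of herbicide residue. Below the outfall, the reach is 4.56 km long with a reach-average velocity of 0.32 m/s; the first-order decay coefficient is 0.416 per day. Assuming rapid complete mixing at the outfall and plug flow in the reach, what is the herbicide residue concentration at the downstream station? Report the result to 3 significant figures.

Mixed concentration C = ΣQC/ΣQ = (8.590·0.008000 + 0.7260·190.0) / 9.316 = 138.0/9.316 = 14.81 µg/L.
Travel time t = 4.56·1000 / 0.32 = 14250 s = 3.958 h.
Applying C = C₀e^(−kt): 14.81 × 0.9337 = 13.83 µg/L.

13.8 µg/L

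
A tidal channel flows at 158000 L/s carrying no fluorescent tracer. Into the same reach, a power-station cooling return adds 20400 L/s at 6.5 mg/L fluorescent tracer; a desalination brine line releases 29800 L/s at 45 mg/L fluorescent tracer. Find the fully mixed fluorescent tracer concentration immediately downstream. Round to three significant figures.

Mass balance: C = (158000·0 + 20400·6.500 + 29800·45.00) / 208200 = 1474000/208200 = 7.078 mg/L.

7.08 mg/L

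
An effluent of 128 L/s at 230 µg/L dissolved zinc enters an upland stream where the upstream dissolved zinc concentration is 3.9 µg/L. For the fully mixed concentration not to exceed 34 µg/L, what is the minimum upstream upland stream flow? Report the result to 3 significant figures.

Set C_mix = 34: (Q·3.900 + 128.0·230.0) / (Q + 128.0) = 34
→ Q = 128.0·(230.0 − 34)/(34 − 3.900) = 833.5 L/s.

833 L/s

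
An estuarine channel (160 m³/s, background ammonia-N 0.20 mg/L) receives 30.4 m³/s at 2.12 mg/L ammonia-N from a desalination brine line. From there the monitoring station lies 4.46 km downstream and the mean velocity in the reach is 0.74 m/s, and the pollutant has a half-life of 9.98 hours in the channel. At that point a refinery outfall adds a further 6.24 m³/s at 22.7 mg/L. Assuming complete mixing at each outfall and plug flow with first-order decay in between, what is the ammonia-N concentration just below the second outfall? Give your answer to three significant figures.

Flow-weighted average: C = (160.0·0.2000 + 30.40·2.120) / 190.4 = 96.45/190.4 = 0.5066 mg/L; combined flow 190.4 m³/s.
Travel time t = 4.46·1000 / 0.74 = 6027 s = 1.674 h.
Half-life 9.98 h → k = ln 2 / 9.98 = 0.06945 h⁻¹ = 1.667 d⁻¹.
After decay, C = 0.5066 × e^(−kt) = 0.5066 × 0.8902 = 0.4509 mg/L.
Second outfall: C = (190.4·0.4509 + 6.240·22.70)/196.6 = 1.157 mg/L.

1.16 mg/L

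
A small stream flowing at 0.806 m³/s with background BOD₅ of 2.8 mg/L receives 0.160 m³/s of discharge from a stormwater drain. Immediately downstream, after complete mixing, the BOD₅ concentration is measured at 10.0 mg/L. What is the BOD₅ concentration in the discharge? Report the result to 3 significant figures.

Mass balance: 0.8060·2.800 + 0.1600·Cₑ = 0.9660·10.00
→ Cₑ = (0.9660·10.00 − 0.8060·2.800) / 0.1600 = 46.27 mg/L.

46.3 mg/L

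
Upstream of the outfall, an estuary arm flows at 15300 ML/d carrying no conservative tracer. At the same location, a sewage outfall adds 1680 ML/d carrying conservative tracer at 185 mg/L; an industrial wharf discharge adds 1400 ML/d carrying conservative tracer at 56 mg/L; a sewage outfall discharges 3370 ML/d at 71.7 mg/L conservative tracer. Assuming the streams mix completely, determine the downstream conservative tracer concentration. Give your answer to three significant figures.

29.0 mg/L

Conservation of mass: C = (15300·0 + 1680·185.0 + 1400·56.00 + 3370·71.70) / 21750 = 630800/21750 = 29.00 mg/L.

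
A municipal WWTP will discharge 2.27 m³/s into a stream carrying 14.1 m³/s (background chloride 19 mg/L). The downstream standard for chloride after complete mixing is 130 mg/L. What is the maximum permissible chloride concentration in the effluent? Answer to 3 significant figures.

819 mg/L

At the limit, (Qr·Cr + Qe·Cₑ)/(Qr + Qe) = 130:
Cₑ = (16.37·130 − 14.10·19.00) / 2.270 = 819.5 mg/L.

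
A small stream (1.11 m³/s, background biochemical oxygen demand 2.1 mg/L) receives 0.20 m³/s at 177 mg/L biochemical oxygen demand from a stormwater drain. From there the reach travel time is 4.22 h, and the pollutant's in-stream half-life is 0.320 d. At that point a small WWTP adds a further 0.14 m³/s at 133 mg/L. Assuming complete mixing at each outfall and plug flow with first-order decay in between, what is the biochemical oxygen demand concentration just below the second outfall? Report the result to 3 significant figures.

Mixed concentration C = ΣQC/ΣQ = (1.110·2.100 + 0.2000·177.0) / 1.310 = 37.73/1.310 = 28.80 mg/L; combined flow 1.310 m³/s.
Half-life 0.320 d → k = ln 2 / 0.320 = 2.166 d⁻¹.
After decay, C = 28.80 × e^(−kt) = 28.80 × 0.6833 = 19.68 mg/L.
At the second outfall, C = (1.310·19.68 + 0.1400·133.0) / (1.310 + 0.1400) = 30.62 mg/L.

30.6 mg/L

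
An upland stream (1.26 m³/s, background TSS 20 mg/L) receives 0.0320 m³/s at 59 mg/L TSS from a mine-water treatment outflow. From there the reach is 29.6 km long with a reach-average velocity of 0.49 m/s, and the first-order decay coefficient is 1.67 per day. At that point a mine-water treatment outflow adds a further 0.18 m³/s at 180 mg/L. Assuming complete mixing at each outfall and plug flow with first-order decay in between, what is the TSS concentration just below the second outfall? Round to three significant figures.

27.7 mg/L

Mass balance: C = (1.260·20.00 + 0.03200·59.00) / 1.292 = 27.09/1.292 = 20.97 mg/L; combined flow 1.292 m³/s.
Travel time t = 29.6·1000 / 0.49 = 60410 s = 16.78 h.
First-order decay: C = 20.97·exp(−k·t) = 20.97·0.3111 = 6.523 mg/L.
Second outfall: C = (1.292·6.523 + 0.1800·180.0)/1.472 = 27.74 mg/L.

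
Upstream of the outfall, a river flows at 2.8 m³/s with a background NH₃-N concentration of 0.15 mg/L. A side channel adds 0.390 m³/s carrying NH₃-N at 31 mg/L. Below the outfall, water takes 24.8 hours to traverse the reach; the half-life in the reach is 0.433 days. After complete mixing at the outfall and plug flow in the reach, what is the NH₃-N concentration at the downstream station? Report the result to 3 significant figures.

Mixed concentration C = ΣQC/ΣQ = (2.800·0.1500 + 0.3900·31.00) / 3.190 = 12.51/3.190 = 3.922 mg/L.
Half-life 0.433 d → k = ln 2 / 0.433 = 1.601 d⁻¹.
Applying C = C₀e^(−kt): 3.922 × 0.1913 = 0.7500 mg/L.

0.750 mg/L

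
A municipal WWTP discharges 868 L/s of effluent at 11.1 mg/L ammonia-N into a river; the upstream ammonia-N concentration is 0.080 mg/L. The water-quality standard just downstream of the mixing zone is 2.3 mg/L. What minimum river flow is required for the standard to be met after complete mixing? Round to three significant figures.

3440 L/s

Set C_mix = 2.3: (Q·0.08000 + 868.0·11.10) / (Q + 868.0) = 2.3
→ Q = 868.0·(11.10 − 2.3)/(2.3 − 0.08000) = 3441 L/s.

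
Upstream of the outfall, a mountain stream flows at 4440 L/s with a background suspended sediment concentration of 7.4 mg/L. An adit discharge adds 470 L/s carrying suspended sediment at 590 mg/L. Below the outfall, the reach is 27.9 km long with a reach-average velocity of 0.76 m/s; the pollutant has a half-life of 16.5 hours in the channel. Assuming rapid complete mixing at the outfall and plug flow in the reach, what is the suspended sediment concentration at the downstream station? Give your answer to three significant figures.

Mass balance: C = (4440·7.400 + 470.0·590.0) / 4910 = 310200/4910 = 63.17 mg/L.
Travel time t = 27.9·1000 / 0.76 = 36710 s = 10.20 h.
Half-life 16.5 h → k = ln 2 / 16.5 = 0.04201 h⁻¹ = 1.008 d⁻¹.
After decay, C = 63.17 × e^(−kt) = 63.17 × 0.6516 = 41.16 mg/L.

41.2 mg/L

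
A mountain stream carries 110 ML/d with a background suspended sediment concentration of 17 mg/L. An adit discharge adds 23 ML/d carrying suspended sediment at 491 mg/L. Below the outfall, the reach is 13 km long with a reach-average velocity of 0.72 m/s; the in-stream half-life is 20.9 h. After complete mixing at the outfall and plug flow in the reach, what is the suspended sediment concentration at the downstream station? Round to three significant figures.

Flow-weighted average: C = (110.0·17.00 + 23.00·491.0) / 133.0 = 13160/133.0 = 98.97 mg/L.
Travel time t = 13·1000 / 0.72 = 18060 s = 5.015 h.
Half-life 20.9 h → k = ln 2 / 20.9 = 0.03316 h⁻¹ = 0.7960 d⁻¹.
Decay over the reach: 98.97·exp(−kt) = 98.97·0.8468 = 83.80 mg/L.

83.8 mg/L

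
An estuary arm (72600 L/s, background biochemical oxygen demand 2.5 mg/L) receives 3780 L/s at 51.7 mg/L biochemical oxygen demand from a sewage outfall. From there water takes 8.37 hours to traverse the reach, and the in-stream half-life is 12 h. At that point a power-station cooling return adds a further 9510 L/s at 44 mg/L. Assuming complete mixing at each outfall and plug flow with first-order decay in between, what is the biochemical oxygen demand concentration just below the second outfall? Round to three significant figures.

7.58 mg/L

Conservation of mass: C = (72600·2.500 + 3780·51.70) / 76380 = 376900/76380 = 4.935 mg/L; combined flow 76380 L/s.
Half-life 12 h → k = ln 2 / 12 = 0.05776 h⁻¹ = 1.386 d⁻¹.
Decay over the reach: 4.935·exp(−kt) = 4.935·0.6166 = 3.043 mg/L.
At the second outfall, C = (76380·3.043 + 9510·44.00) / (76380 + 9510) = 7.578 mg/L.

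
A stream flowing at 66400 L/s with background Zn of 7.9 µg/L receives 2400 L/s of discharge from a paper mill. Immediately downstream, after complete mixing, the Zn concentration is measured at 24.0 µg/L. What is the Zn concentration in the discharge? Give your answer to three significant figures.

469 µg/L

Mass balance: 66400·7.900 + 2400·Cₑ = 68800·24.00
→ Cₑ = (68800·24.00 − 66400·7.900) / 2400 = 469.4 µg/L.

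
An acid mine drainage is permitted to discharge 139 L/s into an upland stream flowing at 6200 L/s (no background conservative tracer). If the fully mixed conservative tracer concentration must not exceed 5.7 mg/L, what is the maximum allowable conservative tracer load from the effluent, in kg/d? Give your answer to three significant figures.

Mass balance at the limit: 6200·0 + 139.0·Cₑ = 6339·5.7 → Cₑ = 259.9 mg/L.
139.0 L/s = 0.1390 m³/s. Load = 0.1390 m³/s × 259.9 g/m³ × 86 400 s/d = 3122 kg/d.

3120 kg/d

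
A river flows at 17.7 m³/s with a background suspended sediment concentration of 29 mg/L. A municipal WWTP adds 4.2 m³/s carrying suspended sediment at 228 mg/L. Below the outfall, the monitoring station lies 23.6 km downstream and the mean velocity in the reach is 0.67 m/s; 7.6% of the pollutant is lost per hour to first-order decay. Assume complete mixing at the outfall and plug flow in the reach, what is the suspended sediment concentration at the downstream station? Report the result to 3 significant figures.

Conservation of mass: C = (17.70·29.00 + 4.200·228.0) / 21.90 = 1471/21.90 = 67.16 mg/L.
Travel time t = 23.6·1000 / 0.67 = 35220 s = 9.784 h.
7.6%/h lost → k = −ln(1 − 0.076) = 0.07904 h⁻¹.
Decay over the reach: 67.16·exp(−kt) = 67.16·0.4614 = 30.99 mg/L.

31.0 mg/L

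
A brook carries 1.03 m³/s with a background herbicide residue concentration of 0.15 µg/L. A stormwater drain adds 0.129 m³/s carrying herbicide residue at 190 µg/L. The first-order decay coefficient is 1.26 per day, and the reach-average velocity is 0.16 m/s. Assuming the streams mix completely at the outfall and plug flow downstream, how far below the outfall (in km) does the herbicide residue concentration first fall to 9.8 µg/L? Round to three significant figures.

Mass balance: C = (1.030·0.1500 + 0.1290·190.0) / 1.159 = 24.66/1.159 = 21.28 µg/L.
Set 21.28·exp(−k·t) = 9.8 → t = ln(21.28/9.8)/k = 53170 s = 14.77 h.
Distance = v·t = 0.16·53170 = 8508 m = 8.508 km.

8.51 km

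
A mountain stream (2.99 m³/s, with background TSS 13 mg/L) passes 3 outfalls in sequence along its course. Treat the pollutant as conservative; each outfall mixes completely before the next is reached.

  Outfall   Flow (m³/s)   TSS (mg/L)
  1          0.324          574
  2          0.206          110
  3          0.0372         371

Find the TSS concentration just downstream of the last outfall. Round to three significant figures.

73.5 mg/L

Below outfall 1: Q → 3.314 m³/s, C = (2.990·13.00 + 0.3240·574.0)/3.314 = 67.85 mg/L.
Below outfall 2: Q → 3.520 m³/s, C = (3.314·67.85 + 0.2060·110.0)/3.520 = 70.31 mg/L.
Below outfall 3: Q → 3.557 m³/s, C = (3.520·70.31 + 0.03720·371.0)/3.557 = 73.46 mg/L.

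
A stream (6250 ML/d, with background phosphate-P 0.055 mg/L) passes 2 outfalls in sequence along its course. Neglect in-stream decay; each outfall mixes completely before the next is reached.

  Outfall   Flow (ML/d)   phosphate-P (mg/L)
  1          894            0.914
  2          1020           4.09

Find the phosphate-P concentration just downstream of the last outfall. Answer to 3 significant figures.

Below outfall 1: Q → 7144 ML/d, C = (6250·0.05500 + 894.0·0.9140)/7144 = 0.1625 mg/L.
Below outfall 2: Q → 8164 ML/d, C = (7144·0.1625 + 1020·4.090)/8164 = 0.6532 mg/L.

0.653 mg/L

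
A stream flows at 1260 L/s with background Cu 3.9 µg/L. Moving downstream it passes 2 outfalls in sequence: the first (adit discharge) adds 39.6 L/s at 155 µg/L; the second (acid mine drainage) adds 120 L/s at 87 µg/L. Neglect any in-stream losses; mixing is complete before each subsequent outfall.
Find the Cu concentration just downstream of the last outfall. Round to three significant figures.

After outfall 1: Q = 1260 + 39.60 = 1300 L/s; C = (1260·3.900 + 39.60·155.0)/1300 = 8.504 µg/L.
After outfall 2: Q = 1300 + 120.0 = 1420 L/s; C = (1300·8.504 + 120.0·87.00)/1420 = 15.14 µg/L.

15.1 µg/L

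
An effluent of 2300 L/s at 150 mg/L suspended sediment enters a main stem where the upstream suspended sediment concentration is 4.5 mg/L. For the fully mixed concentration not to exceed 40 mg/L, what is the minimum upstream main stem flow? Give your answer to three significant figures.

Set C_mix = 40: (Q·4.500 + 2300·150.0) / (Q + 2300) = 40
→ Q = 2300·(150.0 − 40)/(40 − 4.500) = 7127 L/s.

7130 L/s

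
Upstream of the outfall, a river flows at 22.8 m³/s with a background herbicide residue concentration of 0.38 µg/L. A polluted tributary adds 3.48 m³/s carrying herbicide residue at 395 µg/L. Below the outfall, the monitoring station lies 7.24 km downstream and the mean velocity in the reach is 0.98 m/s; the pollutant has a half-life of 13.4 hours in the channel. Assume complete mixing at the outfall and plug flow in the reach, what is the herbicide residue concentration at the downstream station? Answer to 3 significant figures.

Flow-weighted average: C = (22.80·0.3800 + 3.480·395.0) / 26.28 = 1383/26.28 = 52.64 µg/L.
Travel time t = 7.24·1000 / 0.98 = 7388 s = 2.052 h.
Half-life 13.4 h → k = ln 2 / 13.4 = 0.05173 h⁻¹ = 1.241 d⁻¹.
Applying C = C₀e^(−kt): 52.64 × 0.8993 = 47.33 µg/L.

47.3 µg/L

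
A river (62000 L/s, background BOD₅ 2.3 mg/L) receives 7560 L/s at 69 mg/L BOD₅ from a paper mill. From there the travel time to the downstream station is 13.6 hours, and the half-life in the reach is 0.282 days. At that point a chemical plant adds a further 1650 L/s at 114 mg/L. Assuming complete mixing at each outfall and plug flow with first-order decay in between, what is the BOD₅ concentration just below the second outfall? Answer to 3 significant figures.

Mass balance: C = (62000·2.300 + 7560·69.00) / 69560 = 664200/69560 = 9.549 mg/L; combined flow 69560 L/s.
Half-life 0.282 d → k = ln 2 / 0.282 = 2.458 d⁻¹.
Applying C = C₀e^(−kt): 9.549 × 0.2484 = 2.372 mg/L.
Second outfall: C = (69560·2.372 + 1650·114.0)/71210 = 4.958 mg/L.

4.96 mg/L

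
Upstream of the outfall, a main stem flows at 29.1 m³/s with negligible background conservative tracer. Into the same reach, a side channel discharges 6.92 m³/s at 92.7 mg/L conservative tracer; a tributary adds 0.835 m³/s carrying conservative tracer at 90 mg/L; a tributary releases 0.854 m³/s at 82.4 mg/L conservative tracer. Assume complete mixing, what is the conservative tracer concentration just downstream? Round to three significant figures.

Conservation of mass: C = (29.10·0 + 6.920·92.70 + 0.8350·90.00 + 0.8540·82.40) / 37.71 = 787.0/37.71 = 20.87 mg/L.

20.9 mg/L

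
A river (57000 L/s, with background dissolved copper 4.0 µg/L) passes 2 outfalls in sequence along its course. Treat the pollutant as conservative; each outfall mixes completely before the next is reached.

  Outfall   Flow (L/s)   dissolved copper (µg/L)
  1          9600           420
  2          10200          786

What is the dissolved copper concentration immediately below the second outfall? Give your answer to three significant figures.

Outfall 1: combined Q = 66600 L/s; C = (57000·4.000 + 9600·420.0)/66600 = 63.96 µg/L.
Outfall 2: combined Q = 76800 L/s; C = (66600·63.96 + 10200·786.0)/76800 = 159.9 µg/L.

160 µg/L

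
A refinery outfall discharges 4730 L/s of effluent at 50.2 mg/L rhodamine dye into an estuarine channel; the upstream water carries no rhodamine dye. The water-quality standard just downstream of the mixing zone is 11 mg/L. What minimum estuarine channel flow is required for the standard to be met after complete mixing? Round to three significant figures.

Set C_mix = 11: (Q·0 + 4730·50.20) / (Q + 4730) = 11
→ Q = 4730·(50.20 − 11)/(11 − 0) = 16860 L/s.

16900 L/s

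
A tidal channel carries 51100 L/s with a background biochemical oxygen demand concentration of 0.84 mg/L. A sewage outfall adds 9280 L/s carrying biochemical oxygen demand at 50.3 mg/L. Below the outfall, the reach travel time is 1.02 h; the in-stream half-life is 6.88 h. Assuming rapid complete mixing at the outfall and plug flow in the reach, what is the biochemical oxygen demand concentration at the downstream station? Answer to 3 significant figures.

7.62 mg/L

Conservation of mass: C = (51100·0.8400 + 9280·50.30) / 60380 = 509700/60380 = 8.442 mg/L.
Half-life 6.88 h → k = ln 2 / 6.88 = 0.1007 h⁻¹ = 2.418 d⁻¹.
Decay over the reach: 8.442·exp(−kt) = 8.442·0.9023 = 7.617 mg/L.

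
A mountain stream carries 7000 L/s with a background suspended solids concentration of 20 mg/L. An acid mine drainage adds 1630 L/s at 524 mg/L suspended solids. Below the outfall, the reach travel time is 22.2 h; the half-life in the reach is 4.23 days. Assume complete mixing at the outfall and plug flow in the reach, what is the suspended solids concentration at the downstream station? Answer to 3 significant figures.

99.0 mg/L

Flow-weighted average: C = (7000·20.00 + 1630·524.0) / 8630 = 994100/8630 = 115.2 mg/L.
Half-life 4.23 d → k = ln 2 / 4.23 = 0.1639 d⁻¹.
After decay, C = 115.2 × e^(−kt) = 115.2 × 0.8594 = 98.99 mg/L.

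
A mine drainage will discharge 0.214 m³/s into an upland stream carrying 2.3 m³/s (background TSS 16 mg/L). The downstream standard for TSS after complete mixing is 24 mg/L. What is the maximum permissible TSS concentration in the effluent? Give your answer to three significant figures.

110 mg/L

At the limit, (Qr·Cr + Qe·Cₑ)/(Qr + Qe) = 24:
Cₑ = (2.514·24 − 2.300·16.00) / 0.2140 = 110.0 mg/L.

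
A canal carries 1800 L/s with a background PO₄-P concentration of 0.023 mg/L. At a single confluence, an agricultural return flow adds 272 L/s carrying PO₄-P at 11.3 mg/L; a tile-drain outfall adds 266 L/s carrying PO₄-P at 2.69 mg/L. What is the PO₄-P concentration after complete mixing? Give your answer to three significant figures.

Conservation of mass: C = (1800·0.02300 + 272.0·11.30 + 266.0·2.690) / 2338 = 3831/2338 = 1.638 mg/L.

1.64 mg/L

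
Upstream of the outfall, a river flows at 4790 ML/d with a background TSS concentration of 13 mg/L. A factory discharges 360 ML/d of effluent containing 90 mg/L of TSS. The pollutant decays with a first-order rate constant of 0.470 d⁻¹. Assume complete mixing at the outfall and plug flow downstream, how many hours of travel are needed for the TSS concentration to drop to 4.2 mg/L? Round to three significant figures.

75.4 h

Conservation of mass: C = (4790·13.00 + 360.0·90.00) / 5150 = 94670/5150 = 18.38 mg/L.
18.38·exp(−k·t) = 4.2 → t = ln(18.38/4.2)/k = 271400 s = 75.39 h.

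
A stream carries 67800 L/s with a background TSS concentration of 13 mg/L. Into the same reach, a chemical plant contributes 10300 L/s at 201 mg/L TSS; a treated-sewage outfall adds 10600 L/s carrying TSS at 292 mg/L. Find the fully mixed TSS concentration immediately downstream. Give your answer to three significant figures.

After mixing, C = (67800·13.00 + 10300·201.0 + 10600·292.0) / 88700 = 6047000/88700 = 68.17 mg/L.

68.2 mg/L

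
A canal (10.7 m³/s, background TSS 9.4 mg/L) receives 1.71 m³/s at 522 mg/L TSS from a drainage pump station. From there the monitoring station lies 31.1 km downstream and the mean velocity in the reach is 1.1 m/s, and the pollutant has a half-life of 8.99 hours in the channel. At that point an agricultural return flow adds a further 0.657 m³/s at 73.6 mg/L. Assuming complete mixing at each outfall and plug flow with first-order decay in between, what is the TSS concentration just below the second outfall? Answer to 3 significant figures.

45.2 mg/L

Mixed concentration C = ΣQC/ΣQ = (10.70·9.400 + 1.710·522.0) / 12.41 = 993.2/12.41 = 80.03 mg/L; combined flow 12.41 m³/s.
Travel time t = 31.1·1000 / 1.1 = 28270 s = 7.854 h.
Half-life 8.99 h → k = ln 2 / 8.99 = 0.07710 h⁻¹ = 1.850 d⁻¹.
First-order decay: C = 80.03·exp(−k·t) = 80.03·0.5458 = 43.68 mg/L.
Second outfall: C = (12.41·43.68 + 0.6570·73.60)/13.07 = 45.19 mg/L.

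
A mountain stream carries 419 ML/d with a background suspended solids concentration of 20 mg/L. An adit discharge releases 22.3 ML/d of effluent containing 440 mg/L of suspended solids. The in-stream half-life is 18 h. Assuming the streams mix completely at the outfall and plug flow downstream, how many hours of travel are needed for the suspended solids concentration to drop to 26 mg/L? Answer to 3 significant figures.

12.0 h

Mixed concentration C = ΣQC/ΣQ = (419.0·20.00 + 22.30·440.0) / 441.3 = 18190/441.3 = 41.22 mg/L.
Half-life 18 h → k = ln 2 / 18 = 0.03851 h⁻¹ = 0.9242 d⁻¹.
41.22·exp(−k·t) = 26 → t = ln(41.22/26)/k = 43090 s = 11.97 h.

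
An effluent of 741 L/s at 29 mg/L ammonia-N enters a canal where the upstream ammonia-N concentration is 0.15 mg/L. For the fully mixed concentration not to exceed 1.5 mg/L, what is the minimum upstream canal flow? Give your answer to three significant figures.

15100 L/s

Set C_mix = 1.5: (Q·0.1500 + 741.0·29.00) / (Q + 741.0) = 1.5
→ Q = 741.0·(29.00 − 1.5)/(1.5 − 0.1500) = 15090 L/s.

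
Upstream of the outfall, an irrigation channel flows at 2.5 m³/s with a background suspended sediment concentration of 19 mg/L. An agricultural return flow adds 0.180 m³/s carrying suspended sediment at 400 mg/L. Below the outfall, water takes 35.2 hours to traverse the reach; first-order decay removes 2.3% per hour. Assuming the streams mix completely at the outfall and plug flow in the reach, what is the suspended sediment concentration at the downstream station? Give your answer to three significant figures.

19.7 mg/L

Conservation of mass: C = (2.500·19.00 + 0.1800·400.0) / 2.680 = 119.5/2.680 = 44.59 mg/L.
2.3%/h lost → k = −ln(1 − 0.023) = 0.02327 h⁻¹.
After decay, C = 44.59 × e^(−kt) = 44.59 × 0.4408 = 19.66 mg/L.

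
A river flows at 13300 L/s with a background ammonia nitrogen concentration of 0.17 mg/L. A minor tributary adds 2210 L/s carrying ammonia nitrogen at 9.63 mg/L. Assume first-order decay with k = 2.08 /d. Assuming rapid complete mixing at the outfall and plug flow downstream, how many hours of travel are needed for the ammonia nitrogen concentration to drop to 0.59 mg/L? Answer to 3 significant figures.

Mixed concentration C = ΣQC/ΣQ = (13300·0.1700 + 2210·9.630) / 15510 = 23540/15510 = 1.518 mg/L.
1.518·exp(−k·t) = 0.59 → t = ln(1.518/0.59)/k = 39250 s = 10.90 h.

10.9 h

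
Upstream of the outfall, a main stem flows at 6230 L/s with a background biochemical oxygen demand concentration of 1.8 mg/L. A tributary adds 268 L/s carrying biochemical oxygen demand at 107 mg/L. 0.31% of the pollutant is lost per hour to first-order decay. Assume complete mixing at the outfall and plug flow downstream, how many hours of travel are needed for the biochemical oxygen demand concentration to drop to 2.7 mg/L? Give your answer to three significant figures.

After mixing, C = (6230·1.800 + 268.0·107.0) / 6498 = 39890/6498 = 6.139 mg/L.
0.31%/h lost → k = −ln(1 − 0.0031) = 0.003105 h⁻¹.
6.139·exp(−k·t) = 2.7 → t = ln(6.139/2.7)/k = 952400 s = 264.6 h.

265 h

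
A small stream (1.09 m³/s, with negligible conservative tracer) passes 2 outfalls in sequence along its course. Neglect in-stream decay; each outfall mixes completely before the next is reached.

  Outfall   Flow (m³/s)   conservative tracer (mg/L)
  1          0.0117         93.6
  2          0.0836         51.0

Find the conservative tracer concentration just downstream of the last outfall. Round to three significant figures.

Below outfall 1: Q → 1.102 m³/s, C = (1.090·0 + 0.01170·93.60)/1.102 = 0.9940 mg/L.
Below outfall 2: Q → 1.185 m³/s, C = (1.102·0.9940 + 0.08360·51.00)/1.185 = 4.521 mg/L.

4.52 mg/L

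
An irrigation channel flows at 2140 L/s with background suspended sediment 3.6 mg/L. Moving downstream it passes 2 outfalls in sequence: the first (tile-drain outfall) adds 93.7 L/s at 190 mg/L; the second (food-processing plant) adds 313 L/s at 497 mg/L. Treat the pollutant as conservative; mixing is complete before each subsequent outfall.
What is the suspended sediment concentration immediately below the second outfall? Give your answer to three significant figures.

71.1 mg/L

After outfall 1: Q = 2140 + 93.70 = 2234 L/s; C = (2140·3.600 + 93.70·190.0)/2234 = 11.42 mg/L.
After outfall 2: Q = 2234 + 313.0 = 2547 L/s; C = (2234·11.42 + 313.0·497.0)/2547 = 71.10 mg/L.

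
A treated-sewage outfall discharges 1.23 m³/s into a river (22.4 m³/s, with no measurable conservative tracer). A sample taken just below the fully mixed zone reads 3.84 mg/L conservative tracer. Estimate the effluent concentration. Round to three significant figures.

Mass balance: 22.40·0 + 1.230·Cₑ = 23.63·3.840
→ Cₑ = (23.63·3.840 − 22.40·0) / 1.230 = 73.77 mg/L.

73.8 mg/L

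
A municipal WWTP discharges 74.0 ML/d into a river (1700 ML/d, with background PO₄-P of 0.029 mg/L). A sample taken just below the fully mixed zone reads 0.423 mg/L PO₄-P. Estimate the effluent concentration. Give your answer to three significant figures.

Mass balance: 1700·0.02900 + 74.00·Cₑ = 1774·0.4230
→ Cₑ = (1774·0.4230 − 1700·0.02900) / 74.00 = 9.474 mg/L.

9.47 mg/L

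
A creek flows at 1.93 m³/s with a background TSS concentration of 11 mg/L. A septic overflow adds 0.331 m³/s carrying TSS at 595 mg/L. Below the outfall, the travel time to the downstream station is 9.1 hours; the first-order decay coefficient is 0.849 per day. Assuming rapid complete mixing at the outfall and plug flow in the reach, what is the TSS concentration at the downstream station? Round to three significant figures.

69.9 mg/L

After mixing, C = (1.930·11.00 + 0.3310·595.0) / 2.261 = 218.2/2.261 = 96.49 mg/L.
After decay, C = 96.49 × e^(−kt) = 96.49 × 0.7248 = 69.94 mg/L.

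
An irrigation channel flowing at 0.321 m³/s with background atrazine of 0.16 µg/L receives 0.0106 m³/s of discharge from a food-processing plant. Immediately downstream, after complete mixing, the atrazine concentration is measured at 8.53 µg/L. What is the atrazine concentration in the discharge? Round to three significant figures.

Mass balance: 0.3210·0.1600 + 0.01060·Cₑ = 0.3316·8.530
→ Cₑ = (0.3316·8.530 − 0.3210·0.1600) / 0.01060 = 262.0 µg/L.

262 µg/L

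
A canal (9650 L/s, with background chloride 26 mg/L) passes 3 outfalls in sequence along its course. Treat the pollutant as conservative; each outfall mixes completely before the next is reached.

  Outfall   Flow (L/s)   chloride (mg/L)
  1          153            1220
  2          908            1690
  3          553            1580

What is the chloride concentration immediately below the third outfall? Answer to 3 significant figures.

Outfall 1: combined Q = 9803 L/s; C = (9650·26.00 + 153.0·1220)/9803 = 44.64 mg/L.
Outfall 2: combined Q = 10710 L/s; C = (9803·44.64 + 908.0·1690)/10710 = 184.1 mg/L.
Outfall 3: combined Q = 11260 L/s; C = (10710·184.1 + 553.0·1580)/11260 = 252.6 mg/L.

253 mg/L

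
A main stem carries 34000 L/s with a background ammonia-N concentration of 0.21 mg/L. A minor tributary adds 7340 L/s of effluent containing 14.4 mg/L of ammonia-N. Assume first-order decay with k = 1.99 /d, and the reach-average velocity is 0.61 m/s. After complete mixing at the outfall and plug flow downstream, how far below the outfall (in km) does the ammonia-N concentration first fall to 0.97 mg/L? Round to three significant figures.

Mixed concentration C = ΣQC/ΣQ = (34000·0.2100 + 7340·14.40) / 41340 = 112800/41340 = 2.729 mg/L.
Set 2.729·exp(−k·t) = 0.97 → t = ln(2.729/0.97)/k = 44920 s = 12.48 h.
Distance = v·t = 0.61·44920 = 27400 m = 27.40 km.

27.4 km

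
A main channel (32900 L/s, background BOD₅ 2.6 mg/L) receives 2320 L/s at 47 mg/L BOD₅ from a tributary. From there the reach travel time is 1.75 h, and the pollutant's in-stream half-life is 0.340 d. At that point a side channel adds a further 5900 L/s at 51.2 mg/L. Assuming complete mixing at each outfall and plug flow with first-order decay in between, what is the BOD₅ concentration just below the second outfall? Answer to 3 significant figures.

11.4 mg/L

Mass balance: C = (32900·2.600 + 2320·47.00) / 35220 = 194600/35220 = 5.525 mg/L; combined flow 35220 L/s.
Half-life 0.340 d → k = ln 2 / 0.340 = 2.039 d⁻¹.
Applying C = C₀e^(−kt): 5.525 × 0.8619 = 4.762 mg/L.
At the second outfall, C = (35220·4.762 + 5900·51.20) / (35220 + 5900) = 11.42 mg/L.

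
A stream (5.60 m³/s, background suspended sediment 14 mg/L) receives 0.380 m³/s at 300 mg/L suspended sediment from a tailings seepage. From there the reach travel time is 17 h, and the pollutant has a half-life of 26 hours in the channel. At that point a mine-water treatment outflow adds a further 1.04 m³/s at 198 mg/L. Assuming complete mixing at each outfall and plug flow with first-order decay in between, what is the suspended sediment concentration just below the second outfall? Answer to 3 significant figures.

Flow-weighted average: C = (5.600·14.00 + 0.3800·300.0) / 5.980 = 192.4/5.980 = 32.17 mg/L; combined flow 5.980 m³/s.
Half-life 26 h → k = ln 2 / 26 = 0.02666 h⁻¹ = 0.6398 d⁻¹.
After decay, C = 32.17 × e^(−kt) = 32.17 × 0.6356 = 20.45 mg/L.
At the second outfall, C = (5.980·20.45 + 1.040·198.0) / (5.980 + 1.040) = 46.75 mg/L.

46.8 mg/L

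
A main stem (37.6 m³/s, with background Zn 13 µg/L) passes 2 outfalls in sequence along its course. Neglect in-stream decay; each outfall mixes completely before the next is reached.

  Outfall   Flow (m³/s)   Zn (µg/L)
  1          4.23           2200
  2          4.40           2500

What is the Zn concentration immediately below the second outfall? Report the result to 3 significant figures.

Below outfall 1: Q → 41.83 m³/s, C = (37.60·13.00 + 4.230·2200)/41.83 = 234.2 µg/L.
Below outfall 2: Q → 46.23 m³/s, C = (41.83·234.2 + 4.400·2500)/46.23 = 449.8 µg/L.

450 µg/L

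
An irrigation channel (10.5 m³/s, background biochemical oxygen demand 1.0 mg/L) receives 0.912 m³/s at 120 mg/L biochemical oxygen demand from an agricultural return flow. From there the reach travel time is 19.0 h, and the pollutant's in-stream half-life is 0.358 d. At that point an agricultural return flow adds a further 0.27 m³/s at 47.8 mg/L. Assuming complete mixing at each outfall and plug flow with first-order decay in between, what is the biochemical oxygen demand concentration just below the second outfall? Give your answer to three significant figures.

3.32 mg/L

Flow-weighted average: C = (10.50·1.000 + 0.9120·120.0) / 11.41 = 119.9/11.41 = 10.51 mg/L; combined flow 11.41 m³/s.
Half-life 0.358 d → k = ln 2 / 0.358 = 1.936 d⁻¹.
First-order decay: C = 10.51·exp(−k·t) = 10.51·0.2159 = 2.269 mg/L.
At the second outfall, C = (11.41·2.269 + 0.2700·47.80) / (11.41 + 0.2700) = 3.322 mg/L.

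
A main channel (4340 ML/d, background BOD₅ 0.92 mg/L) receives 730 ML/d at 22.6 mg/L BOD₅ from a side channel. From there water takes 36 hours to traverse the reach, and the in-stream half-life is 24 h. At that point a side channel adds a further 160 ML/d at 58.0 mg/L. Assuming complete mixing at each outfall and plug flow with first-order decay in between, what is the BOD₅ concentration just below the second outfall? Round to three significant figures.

After mixing, C = (4340·0.9200 + 730.0·22.60) / 5070 = 20490/5070 = 4.042 mg/L; combined flow 5070 ML/d.
Half-life 24 h → k = ln 2 / 24 = 0.02888 h⁻¹ = 0.6931 d⁻¹.
After decay, C = 4.042 × e^(−kt) = 4.042 × 0.3536 = 1.429 mg/L.
Second outfall: C = (5070·1.429 + 160.0·58.00)/5230 = 3.160 mg/L.

3.16 mg/L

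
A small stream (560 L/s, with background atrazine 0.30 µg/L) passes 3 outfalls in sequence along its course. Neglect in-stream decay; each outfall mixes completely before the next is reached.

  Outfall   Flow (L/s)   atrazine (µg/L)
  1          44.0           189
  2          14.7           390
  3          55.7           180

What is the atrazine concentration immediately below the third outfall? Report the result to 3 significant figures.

35.9 µg/L

Below outfall 1: Q → 604.0 L/s, C = (560.0·0.3000 + 44.00·189.0)/604.0 = 14.05 µg/L.
Below outfall 2: Q → 618.7 L/s, C = (604.0·14.05 + 14.70·390.0)/618.7 = 22.98 µg/L.
Below outfall 3: Q → 674.4 L/s, C = (618.7·22.98 + 55.70·180.0)/674.4 = 35.95 µg/L.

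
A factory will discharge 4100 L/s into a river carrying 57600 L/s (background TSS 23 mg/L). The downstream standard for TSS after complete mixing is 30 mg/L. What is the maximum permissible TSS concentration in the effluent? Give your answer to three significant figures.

At the limit, (Qr·Cr + Qe·Cₑ)/(Qr + Qe) = 30:
Cₑ = (61700·30 − 57600·23.00) / 4100 = 128.3 mg/L.

128 mg/L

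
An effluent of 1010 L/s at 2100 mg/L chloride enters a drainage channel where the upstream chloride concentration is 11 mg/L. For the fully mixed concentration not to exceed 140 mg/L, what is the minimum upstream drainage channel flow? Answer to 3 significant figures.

Set C_mix = 140: (Q·11.00 + 1010·2100) / (Q + 1010) = 140
→ Q = 1010·(2100 − 140)/(140 − 11.00) = 15350 L/s.

15300 L/s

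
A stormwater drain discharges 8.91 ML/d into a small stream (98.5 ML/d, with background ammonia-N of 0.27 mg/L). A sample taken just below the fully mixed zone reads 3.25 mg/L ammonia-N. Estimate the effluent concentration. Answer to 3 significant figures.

Mass balance: 98.50·0.2700 + 8.910·Cₑ = 107.4·3.250
→ Cₑ = (107.4·3.250 − 98.50·0.2700) / 8.910 = 36.19 mg/L.

36.2 mg/L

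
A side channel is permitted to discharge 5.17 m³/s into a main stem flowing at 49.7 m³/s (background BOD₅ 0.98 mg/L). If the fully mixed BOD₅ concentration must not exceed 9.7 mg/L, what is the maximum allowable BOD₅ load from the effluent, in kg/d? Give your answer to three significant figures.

Mass balance at the limit: 49.70·0.9800 + 5.170·Cₑ = 54.87·9.7 → Cₑ = 93.53 mg/L.
Load = 5.170 m³/s × 93.53 g/m³ × 86 400 s/d = 41780 kg/d.

41800 kg/d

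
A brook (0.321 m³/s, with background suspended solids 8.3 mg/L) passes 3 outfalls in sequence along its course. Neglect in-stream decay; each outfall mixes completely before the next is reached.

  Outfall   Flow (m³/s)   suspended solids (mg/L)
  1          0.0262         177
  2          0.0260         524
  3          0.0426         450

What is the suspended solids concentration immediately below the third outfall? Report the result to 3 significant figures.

Outfall 1: combined Q = 0.3472 m³/s; C = (0.3210·8.300 + 0.02620·177.0)/0.3472 = 21.03 mg/L.
Outfall 2: combined Q = 0.3732 m³/s; C = (0.3472·21.03 + 0.02600·524.0)/0.3732 = 56.07 mg/L.
Outfall 3: combined Q = 0.4158 m³/s; C = (0.3732·56.07 + 0.04260·450.0)/0.4158 = 96.43 mg/L.

96.4 mg/L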